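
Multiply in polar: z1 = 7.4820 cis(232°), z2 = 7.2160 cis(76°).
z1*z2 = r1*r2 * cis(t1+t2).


r = 7.4820 * 7.2160 = 53.9901
theta = 232° + 76° = 308° = 308° (mod 360)

53.9901 cis(308°)


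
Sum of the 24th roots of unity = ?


The sum of all 24th roots of unity is 0.
Geometric series: (1 - w^24)/(1 - w) = (1-1)/(1-w) = 0 since w^24 = 1, w ≠ 1.
Alternatively: coefficient of z^23 in z^24 - 1 is 0.

0


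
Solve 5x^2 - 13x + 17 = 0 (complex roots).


disc = (-13)^2 - 4*5*17 = 169 - 340 = -171
sqrt(|disc|) = sqrt(171) = 13.0767
Real part = 13/(2*5) = 1.3000
Imag part = 13.0767/(2*5) = 1.3077

1.3000 ± 1.3077i


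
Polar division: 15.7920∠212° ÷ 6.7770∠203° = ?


r = 15.7920 / 6.7770 = 2.3302
theta = 212° - 203° = 9° = 9° (mod 360)

2.3302 cis(9°)


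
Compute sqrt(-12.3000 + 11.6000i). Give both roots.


|z| = sqrt(151.29+134.56) = 16.9071
sqrt((|z|+a)/2) = sqrt((16.9071+(-12.3))/2) = sqrt(2.3035) = 1.5177
sqrt((|z|-a)/2) = sqrt((16.9071-(-12.3))/2) = sqrt(14.6035) = 3.8215

±(1.5177 + 3.8215i) i.e. 1.5177 + 3.8215i and -1.5177 - 3.8215i


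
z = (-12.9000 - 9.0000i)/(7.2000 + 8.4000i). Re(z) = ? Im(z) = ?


Multiply by conjugate: (-12.9000 - 9.0000i)(7.2000 - 8.4000i) / (7.2^2 + 8.4^2)
Numerator real = -12.9*7.2 - (9)*8.4 = -168.48
Numerator imag = -9*7.2 - (-12.9)*8.4 = 43.56
Denominator = 122.4
Re(z) = -168.48/122.4 = -1.3765
Im(z) = 43.56/122.4 = 0.3559

Re(z) = -1.3765, Im(z) = 0.3559


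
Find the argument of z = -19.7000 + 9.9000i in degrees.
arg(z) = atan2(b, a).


Re = -19.7, Im = 9.9
arg = atan2(9.9, -19.7) = 153.3187 degrees

arg(z) = 153.3187 degrees


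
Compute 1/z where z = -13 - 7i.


|z|^2 = 169+49 = 218
1/z = (-13 + 7i)/218

1/z = -0.0596 + 0.0321i


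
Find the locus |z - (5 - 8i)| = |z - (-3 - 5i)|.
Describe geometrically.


Equal distances means the locus is the perpendicular bisector of z1 and z2.
Midpoint = ((5+(-3))/2, (-8+(-5))/2) = (1.0000, -6.5000)

Perpendicular bisector through (1.0000, -6.5000)


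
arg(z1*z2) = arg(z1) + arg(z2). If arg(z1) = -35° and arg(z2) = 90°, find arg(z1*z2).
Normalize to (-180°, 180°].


arg(z1*z2) = -35° + 90° = 55°
Normalized to (-180°, 180°]: 55°

55°


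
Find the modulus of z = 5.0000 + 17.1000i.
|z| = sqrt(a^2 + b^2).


|z| = sqrt(5^2 + 17.1^2) = sqrt(25 + 292.41) = sqrt(317.41) = 17.8160

|z| = 17.8160


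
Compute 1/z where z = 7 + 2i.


|z|^2 = 49+4 = 53
1/z = (7 - 2i)/53

1/z = 0.1321 - 0.0377i


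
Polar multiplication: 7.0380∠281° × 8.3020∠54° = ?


r = 7.0380 * 8.3020 = 58.4295
theta = 281° + 54° = 335° = 335° (mod 360)

58.4295 cis(335°)


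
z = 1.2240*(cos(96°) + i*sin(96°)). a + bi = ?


a = 1.2240*cos(96°) = 1.2240*(-0.1045) = -0.1279
b = 1.2240*sin(96°) = 1.2240*0.9945 = 1.2173

-0.1279 + 1.2173i


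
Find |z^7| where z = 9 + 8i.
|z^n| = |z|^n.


|z| = sqrt(81+64) = sqrt(145) = 12.0416
|z^7| = |z|^7 = (sqrt(145))^7 = 145^3 * sqrt(145) = 3048625*sqrt(145)

|z^7| = 3048625*sqrt(145) ≈ 36710306.2728


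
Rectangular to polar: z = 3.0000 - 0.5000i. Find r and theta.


r = sqrt(9+0.25) = sqrt(9.25) = 3.0414
theta = atan2(-0.5, 3) = -9.4623 degrees

r = 3.0414, theta = -9.4623 degrees


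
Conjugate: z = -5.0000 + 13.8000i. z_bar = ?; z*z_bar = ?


z_bar = -5.0000 - 13.8000i
z*z_bar = (-5)^2 + 13.8^2 = 25 + 190.44 = 215.44

z_bar = -5.0000 - 13.8000i, z*z_bar = 215.44


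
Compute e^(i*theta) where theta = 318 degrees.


cos(318°) = 0.7431
sin(318°) = -0.6691

e^(i*318°) = 0.7431 - 0.6691i


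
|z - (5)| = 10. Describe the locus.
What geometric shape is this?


|z - z0| = r is a circle with center z0 and radius r.
Center = (5, 0), radius = 10

Circle with center (5, 0) and radius 10


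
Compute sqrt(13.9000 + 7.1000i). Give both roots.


|z| = sqrt(193.21+50.41) = 15.6083
sqrt((|z|+a)/2) = sqrt((15.6083+13.9)/2) = sqrt(14.7542) = 3.8411
sqrt((|z|-a)/2) = sqrt((15.6083-13.9)/2) = sqrt(0.8542) = 0.9242

±(3.8411 + 0.9242i) i.e. 3.8411 + 0.9242i and -3.8411 - 0.9242i


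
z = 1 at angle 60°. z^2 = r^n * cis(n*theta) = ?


r^2 = 1^2 = 1
n*theta = 2*60° = 120° = 120° (mod 360)
a = 1*cos(120°) = -0.5000
b = 1*sin(120°) = 0.8660

1 cis(120°) = -0.5000 + 0.8660i


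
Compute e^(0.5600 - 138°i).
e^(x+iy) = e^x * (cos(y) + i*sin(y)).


e^0.5600 = 1.7507
cos(-138°) = -0.74314
sin(-138°) = -0.6691
Real = 1.7507*(-0.74314) = -1.3010
Imag = 1.7507*(-0.6691) = -1.1714

-1.3010 - 1.1714i


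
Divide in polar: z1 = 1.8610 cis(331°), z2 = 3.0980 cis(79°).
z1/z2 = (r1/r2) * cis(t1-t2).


r = 1.8610 / 3.0980 = 0.6007
theta = 331° - 79° = 252° = 252° (mod 360)

0.6007 cis(252°)


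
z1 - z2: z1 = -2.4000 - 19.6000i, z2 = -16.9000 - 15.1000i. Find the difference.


Real: -2.4 + 16.9 = 14.5
Imag: -19.6 + 15.1 = -4.5

14.5000 - 4.5000i


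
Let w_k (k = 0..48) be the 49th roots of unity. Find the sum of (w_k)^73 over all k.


The roots are w_k = w^k with w = e^(2*pi*i/49), and (w^k)^73 = (w^73)^k.
So S = 1 + u + u^2 + ... + u^(48) with u = w^73.
73 = 1*49 + 24, so 73 is not a multiple of 49: u = (w^49)^1 * w^24 = w^24 ≠ 1 (w is a primitive 49th root), while u^49 = (w^49)^73 = 1.
Geometric series: S = (1 - u^49)/(1 - u) = (1 - 1)/(1 - u) = 0

S = 0


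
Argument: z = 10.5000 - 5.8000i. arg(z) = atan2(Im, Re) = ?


Re = 10.5, Im = -5.8
arg = atan2(-5.8, 10.5) = -28.9154 degrees

arg(z) = -28.9154 degrees


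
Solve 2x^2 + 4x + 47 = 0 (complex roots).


disc = 4^2 - 4*2*47 = 16 - 376 = -360
sqrt(|disc|) = sqrt(360) = 18.9737
Real part = -4/(2*2) = -1.0000
Imag part = 18.9737/(2*2) = 4.7434

-1.0000 ± 4.7434i


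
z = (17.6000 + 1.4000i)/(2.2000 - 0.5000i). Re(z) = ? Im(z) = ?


Multiply by conjugate: (17.6000 + 1.4000i)(2.2000 + 0.5000i) / (2.2^2 + (-0.5)^2)
Numerator real = 17.6*2.2 + 1.4*(-0.5) = 38.02
Numerator imag = 1.4*2.2 - 17.6*(-0.5) = 11.88
Denominator = 5.09
Re(z) = 38.02/5.09 = 7.4695
Im(z) = 11.88/5.09 = 2.3340

Re(z) = 7.4695, Im(z) = 2.3340


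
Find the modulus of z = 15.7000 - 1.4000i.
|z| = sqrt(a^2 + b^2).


|z| = sqrt(15.7^2 + (-1.4)^2) = sqrt(246.49 + 1.96) = sqrt(248.45) = 15.7623

|z| = 15.7623


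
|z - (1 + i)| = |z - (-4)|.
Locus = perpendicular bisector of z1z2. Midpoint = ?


Equal distances means the locus is the perpendicular bisector of z1 and z2.
Midpoint = ((1+(-4))/2, (1+0)/2) = (-1.5000, 0.5000)

Perpendicular bisector through (-1.5000, 0.5000)


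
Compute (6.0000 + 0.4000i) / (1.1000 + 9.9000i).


Conjugate of z2 = 1.1000 - 9.9000i
Numerator: (6.0000 + 0.4000i)(1.1000 - 9.9000i) = 10.5600 - 58.9600i
Denominator: 1.1^2 + 9.9^2 = 99.22
Result = (10.5600 - 58.9600i)/99.22

0.1064 - 0.5942i


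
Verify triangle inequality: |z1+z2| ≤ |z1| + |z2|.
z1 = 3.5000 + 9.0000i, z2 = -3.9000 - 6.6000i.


|z1| = sqrt(3.5^2 + 9^2) = sqrt(93.25) = 9.6566
|z2| = sqrt((-3.9)^2 + (-6.6)^2) = sqrt(58.77) = 7.6662
z1+z2 = -0.4000 + 2.4000i
|z1+z2| = sqrt(5.92) = 2.4331
|z1|+|z2| = 9.6566 + 7.6662 = 17.3228

|z1+z2| = 2.4331 ≤ |z1|+|z2| = 17.3228 (verified)


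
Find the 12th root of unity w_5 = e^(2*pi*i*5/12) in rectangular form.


Angle = 360*5/12 = 150°
a = cos(150°) = -0.8660
b = sin(150°) = 0.5000

-0.8660 + 0.5000i


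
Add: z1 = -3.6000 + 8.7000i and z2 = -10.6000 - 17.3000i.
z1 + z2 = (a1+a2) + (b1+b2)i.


Real: -3.6 - 10.6 = -14.2
Imag: 8.7 - 17.3 = -8.6

-14.2000 - 8.6000i


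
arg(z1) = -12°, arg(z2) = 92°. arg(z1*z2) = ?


arg(z1*z2) = -12° + 92° = 80°
Normalized to (-180°, 180°]: 80°

80°


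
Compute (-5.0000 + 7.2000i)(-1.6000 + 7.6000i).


Real = -5*(-1.6) - 7.2*7.6 = 8 - 54.72 = -46.72
Imag = -5*7.6 - (1.6)*7.2 = -38 - (11.52) = -49.52

-46.7200 - 49.5200i


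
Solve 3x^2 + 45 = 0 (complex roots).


disc = 0^2 - 4*3*45 = 0 - 540 = -540
sqrt(|disc|) = sqrt(540) = 23.2379
Real part = 0/(2*3) = 0
Imag part = 23.2379/(2*3) = 3.8730

0 ± 3.8730i


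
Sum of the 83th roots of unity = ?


The sum of all 83th roots of unity is 0.
Geometric series: (1 - w^83)/(1 - w) = (1-1)/(1-w) = 0 since w^83 = 1, w ≠ 1.
Alternatively: coefficient of z^82 in z^83 - 1 is 0.

0


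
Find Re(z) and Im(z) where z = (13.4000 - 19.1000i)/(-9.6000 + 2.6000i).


Multiply by conjugate: (13.4000 - 19.1000i)(-9.6000 - 2.6000i) / ((-9.6)^2 + 2.6^2)
Numerator real = 13.4*(-9.6) - (19.1)*2.6 = -178.3
Numerator imag = -19.1*(-9.6) - 13.4*2.6 = 148.52
Denominator = 98.92
Re(z) = -178.3/98.92 = -1.8025
Im(z) = 148.52/98.92 = 1.5014

Re(z) = -1.8025, Im(z) = 1.5014


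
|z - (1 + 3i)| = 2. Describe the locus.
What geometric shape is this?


|z - z0| = r is a circle with center z0 and radius r.
Center = (1, 3), radius = 2

Circle with center (1, 3) and radius 2


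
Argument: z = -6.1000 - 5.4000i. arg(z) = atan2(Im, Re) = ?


Re = -6.1, Im = -5.4
arg = atan2(-5.4, -6.1) = -138.4833 degrees

arg(z) = -138.4833 degrees


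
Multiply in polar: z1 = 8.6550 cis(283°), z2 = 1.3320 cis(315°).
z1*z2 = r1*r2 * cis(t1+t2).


r = 8.6550 * 1.3320 = 11.5285
theta = 283° + 315° = 598° = 238° (mod 360)

11.5285 cis(238°)


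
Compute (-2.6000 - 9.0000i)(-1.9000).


Real = -2.6*(-1.9) - (-9)*0 = 4.94 - 0 = 4.94
Imag = -2.6*0 - (1.9)*(-9) = 0 + 17.1 = 17.1

4.9400 + 17.1000i


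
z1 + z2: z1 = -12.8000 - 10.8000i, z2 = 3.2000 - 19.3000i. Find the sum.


Real: -12.8 + 3.2 = -9.6
Imag: -10.8 - 19.3 = -30.1

-9.6000 - 30.1000i


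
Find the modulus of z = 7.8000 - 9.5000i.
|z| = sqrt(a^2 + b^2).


|z| = sqrt(7.8^2 + (-9.5)^2) = sqrt(60.84 + 90.25) = sqrt(151.09) = 12.2919

|z| = 12.2919


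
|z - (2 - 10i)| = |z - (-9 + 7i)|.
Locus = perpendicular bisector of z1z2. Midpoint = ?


Equal distances means the locus is the perpendicular bisector of z1 and z2.
Midpoint = ((2+(-9))/2, (-10+7)/2) = (-3.5000, -1.5000)

Perpendicular bisector through (-3.5000, -1.5000)


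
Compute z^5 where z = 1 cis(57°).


r^5 = 1^5 = 1
n*theta = 5*57° = 285° = 285° (mod 360)
a = 1*cos(285°) = 0.2588
b = 1*sin(285°) = -0.9659

1 cis(285°) = 0.2588 - 0.9659i


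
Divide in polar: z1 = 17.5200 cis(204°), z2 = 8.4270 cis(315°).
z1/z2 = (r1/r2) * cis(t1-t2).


r = 17.5200 / 8.4270 = 2.0790
theta = 204° - 315° = -111° = 249° (mod 360)

2.0790 cis(249°)


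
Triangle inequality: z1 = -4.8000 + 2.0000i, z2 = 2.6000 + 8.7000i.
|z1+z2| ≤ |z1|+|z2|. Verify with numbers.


|z1| = sqrt((-4.8)^2 + 2^2) = sqrt(27.04) = 5.2000
|z2| = sqrt(2.6^2 + 8.7^2) = sqrt(82.45) = 9.0802
z1+z2 = -2.2000 + 10.7000i
|z1+z2| = sqrt(119.33) = 10.9238
|z1|+|z2| = 5.2000 + 9.0802 = 14.2802

|z1+z2| = 10.9238 ≤ |z1|+|z2| = 14.2802 (verified)


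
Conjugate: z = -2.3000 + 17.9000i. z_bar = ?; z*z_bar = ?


z_bar = -2.3000 - 17.9000i
z*z_bar = (-2.3)^2 + 17.9^2 = 5.29 + 320.41 = 325.7

z_bar = -2.3000 - 17.9000i, z*z_bar = 325.7


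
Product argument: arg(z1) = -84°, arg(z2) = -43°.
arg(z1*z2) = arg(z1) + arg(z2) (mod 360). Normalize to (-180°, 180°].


arg(z1*z2) = -84° - 43° = -127°
Normalized to (-180°, 180°]: -127°

-127°


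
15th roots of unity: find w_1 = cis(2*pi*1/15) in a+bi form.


Angle = 360*1/15 = 24°
a = cos(24°) = 0.9135
b = sin(24°) = 0.4067

0.9135 + 0.4067i


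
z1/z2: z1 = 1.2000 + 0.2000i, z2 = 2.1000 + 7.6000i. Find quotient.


Conjugate of z2 = 2.1000 - 7.6000i
Numerator: (1.2000 + 0.2000i)(2.1000 - 7.6000i) = 4.0400 - 8.7000i
Denominator: 2.1^2 + 7.6^2 = 62.17
Result = (4.0400 - 8.7000i)/62.17

0.0650 - 0.1399i


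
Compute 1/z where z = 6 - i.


|z|^2 = 36+1 = 37
1/z = (6 + 1i)/37

1/z = 0.1622 + 0.0270i


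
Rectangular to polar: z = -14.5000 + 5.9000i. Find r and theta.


r = sqrt(210.25+34.81) = sqrt(245.06) = 15.6544
theta = atan2(5.9, -14.5) = 157.8588 degrees

r = 15.6544, theta = 157.8588 degrees


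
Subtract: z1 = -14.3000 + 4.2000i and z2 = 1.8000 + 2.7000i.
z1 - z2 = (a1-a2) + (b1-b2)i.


Real: -14.3 - 1.8 = -16.1
Imag: 4.2 - 2.7 = 1.5

-16.1000 + 1.5000i


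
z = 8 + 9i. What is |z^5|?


|z| = sqrt(64+81) = sqrt(145) = 12.0416
|z^5| = |z|^5 = (sqrt(145))^5 = 145^2 * sqrt(145) = 21025*sqrt(145)

|z^5| = 21025*sqrt(145) ≈ 253174.5260


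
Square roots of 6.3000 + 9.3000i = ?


|z| = sqrt(39.69+86.49) = 11.2330
sqrt((|z|+a)/2) = sqrt((11.2330+6.3)/2) = sqrt(8.7665) = 2.9608
sqrt((|z|-a)/2) = sqrt((11.2330-6.3)/2) = sqrt(2.4665) = 1.5705

±(2.9608 + 1.5705i) i.e. 2.9608 + 1.5705i and -2.9608 - 1.5705i


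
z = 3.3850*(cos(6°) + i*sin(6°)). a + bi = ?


a = 3.3850*cos(6°) = 3.3850*0.99452 = 3.3665
b = 3.3850*sin(6°) = 3.3850*0.10453 = 0.3538

3.3665 + 0.3538i


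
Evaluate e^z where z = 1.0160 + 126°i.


e^1.0160 = 2.7621
cos(126°) = -0.58779
sin(126°) = 0.80902
Real = 2.7621*(-0.58779) = -1.6235
Imag = 2.7621*0.80902 = 2.2346

-1.6235 + 2.2346i


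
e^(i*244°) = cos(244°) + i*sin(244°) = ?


cos(244°) = -0.4384
sin(244°) = -0.8988

e^(i*244°) = -0.4384 - 0.8988i


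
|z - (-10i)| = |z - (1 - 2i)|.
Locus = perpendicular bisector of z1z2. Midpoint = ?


Equal distances means the locus is the perpendicular bisector of z1 and z2.
Midpoint = ((0+1)/2, (-10+(-2))/2) = (0.5000, -6.0000)

Perpendicular bisector through (0.5000, -6.0000)


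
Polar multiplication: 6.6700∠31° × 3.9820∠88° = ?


r = 6.6700 * 3.9820 = 26.5599
theta = 31° + 88° = 119° = 119° (mod 360)

26.5599 cis(119°)


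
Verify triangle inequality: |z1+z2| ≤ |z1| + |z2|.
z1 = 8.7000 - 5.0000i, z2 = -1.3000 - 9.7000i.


|z1| = sqrt(8.7^2 + (-5)^2) = sqrt(100.69) = 10.0344
|z2| = sqrt((-1.3)^2 + (-9.7)^2) = sqrt(95.78) = 9.7867
z1+z2 = 7.4000 - 14.7000i
|z1+z2| = sqrt(270.85) = 16.4575
|z1|+|z2| = 10.0344 + 9.7867 = 19.8211

|z1+z2| = 16.4575 ≤ |z1|+|z2| = 19.8211 (verified)


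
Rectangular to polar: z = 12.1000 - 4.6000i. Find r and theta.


r = sqrt(146.41+21.16) = sqrt(167.57) = 12.9449
theta = atan2(-4.6, 12.1) = -20.8151 degrees

r = 12.9449, theta = -20.8151 degrees


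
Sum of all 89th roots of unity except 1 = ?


With w = e^(2*pi*i/89), all 89 of the 89th roots of unity w^0 = 1, w, ..., w^(88) sum to 0: 1 + w + ... + w^(88) = (1 - w^89)/(1 - w) = 0 since w^89 = 1, w ≠ 1.
Removing the root 1: w + w^2 + ... + w^(88) = 0 - 1 = -1

Sum = -1


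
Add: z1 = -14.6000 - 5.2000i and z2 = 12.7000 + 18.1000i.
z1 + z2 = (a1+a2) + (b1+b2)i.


Real: -14.6 + 12.7 = -1.9
Imag: -5.2 + 18.1 = 12.9

-1.9000 + 12.9000i


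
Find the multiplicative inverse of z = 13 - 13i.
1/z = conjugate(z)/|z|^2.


|z|^2 = 169+169 = 338
1/z = (13 + 13i)/338

1/z = 0.0385 + 0.0385i


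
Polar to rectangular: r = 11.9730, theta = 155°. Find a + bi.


a = 11.9730*cos(155°) = 11.9730*(-0.90631) = -10.8512
b = 11.9730*sin(155°) = 11.9730*0.42262 = 5.0600

-10.8512 + 5.0600i


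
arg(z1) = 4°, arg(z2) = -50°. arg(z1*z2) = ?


arg(z1*z2) = 4° - 50° = -46°
Normalized to (-180°, 180°]: -46°

-46°


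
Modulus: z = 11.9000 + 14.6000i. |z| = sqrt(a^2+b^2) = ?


|z| = sqrt(11.9^2 + 14.6^2) = sqrt(141.61 + 213.16) = sqrt(354.77) = 18.8353

|z| = 18.8353


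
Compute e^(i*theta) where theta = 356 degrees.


cos(356°) = 0.9976
sin(356°) = -0.0698

e^(i*356°) = 0.9976 - 0.0698i


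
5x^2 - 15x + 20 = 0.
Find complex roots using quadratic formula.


disc = (-15)^2 - 4*5*20 = 225 - 400 = -175
sqrt(|disc|) = sqrt(175) = 13.2288
Real part = 15/(2*5) = 1.5000
Imag part = 13.2288/(2*5) = 1.3229

1.5000 ± 1.3229i


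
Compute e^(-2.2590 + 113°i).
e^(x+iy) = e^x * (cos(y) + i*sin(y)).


e^-2.2590 = 0.1045
cos(113°) = -0.3907
sin(113°) = 0.9205
Real = 0.1045*(-0.3907) = -0.0408
Imag = 0.1045*0.9205 = 0.0962

-0.0408 + 0.0962i


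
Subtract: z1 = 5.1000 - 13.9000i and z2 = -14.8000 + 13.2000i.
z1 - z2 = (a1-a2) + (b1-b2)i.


Real: 5.1 + 14.8 = 19.9
Imag: -13.9 - 13.2 = -27.1

19.9000 - 27.1000i


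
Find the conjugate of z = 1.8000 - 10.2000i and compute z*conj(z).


z_bar = 1.8000 + 10.2000i
z*z_bar = 1.8^2 + (-10.2)^2 = 3.24 + 104.04 = 107.28

z_bar = 1.8000 + 10.2000i, z*z_bar = 107.28


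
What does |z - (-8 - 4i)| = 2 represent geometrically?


|z - z0| = r is a circle with center z0 and radius r.
Center = (-8, -4), radius = 2

Circle with center (-8, -4) and radius 2


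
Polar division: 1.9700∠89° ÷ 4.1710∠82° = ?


r = 1.9700 / 4.1710 = 0.4723
theta = 89° - 82° = 7° = 7° (mod 360)

0.4723 cis(7°)


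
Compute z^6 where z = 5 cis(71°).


r^6 = 5^6 = 15625
n*theta = 6*71° = 426° = 66° (mod 360)
a = 15625*cos(66°) = 6355.2600
b = 15625*sin(66°) = 14274.1478

15625 cis(66°) = 6355.2600 + 14274.1478i


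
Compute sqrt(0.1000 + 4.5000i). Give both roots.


|z| = sqrt(0.01+20.25) = 4.5011
sqrt((|z|+a)/2) = sqrt((4.5011+0.1)/2) = sqrt(2.3006) = 1.5168
sqrt((|z|-a)/2) = sqrt((4.5011-0.1)/2) = sqrt(2.2006) = 1.4834

±(1.5168 + 1.4834i) i.e. 1.5168 + 1.4834i and -1.5168 - 1.4834i


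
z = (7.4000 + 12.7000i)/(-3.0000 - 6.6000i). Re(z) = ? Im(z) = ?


Multiply by conjugate: (7.4000 + 12.7000i)(-3.0000 + 6.6000i) / ((-3)^2 + (-6.6)^2)
Numerator real = 7.4*(-3) + 12.7*(-6.6) = -106.02
Numerator imag = 12.7*(-3) - 7.4*(-6.6) = 10.74
Denominator = 52.56
Re(z) = -106.02/52.56 = -2.0171
Im(z) = 10.74/52.56 = 0.2043

Re(z) = -2.0171, Im(z) = 0.2043


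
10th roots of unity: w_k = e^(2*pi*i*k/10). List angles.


The 10th roots of unity are cis(360k/10°) for k=0..9
Angle step = 360/10 = 36°
Primitive root: cis(36°)
Primitive root = 0.8090 + 0.5878i

10 roots at angles: 0°, 36°, 72°, 108°, 144°, 180°, 216°, 252°, 288°, 324°


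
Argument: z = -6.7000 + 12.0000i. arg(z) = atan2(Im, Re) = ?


Re = -6.7, Im = 12
arg = atan2(12, -6.7) = 119.1761 degrees

arg(z) = 119.1761 degrees


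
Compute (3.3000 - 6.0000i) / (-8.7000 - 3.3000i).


Conjugate of z2 = -8.7000 + 3.3000i
Numerator: (3.3000 - 6.0000i)(-8.7000 + 3.3000i) = -8.9100 + 63.0900i
Denominator: (-8.7)^2 + (-3.3)^2 = 86.58
Result = (-8.9100 + 63.0900i)/86.58

-0.1029 + 0.7287i


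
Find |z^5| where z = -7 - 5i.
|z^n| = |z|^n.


|z| = sqrt(49+25) = sqrt(74) = 8.6023
|z^5| = |z|^5 = (sqrt(74))^5 = 74^2 * sqrt(74) = 5476*sqrt(74)

|z^5| = 5476*sqrt(74) ≈ 47106.3332


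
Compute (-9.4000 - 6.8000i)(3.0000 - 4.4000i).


Real = -9.4*3 - (-6.8)*(-4.4) = -28.2 - 29.92 = -58.12
Imag = -9.4*(-4.4) + 3*(-6.8) = 41.36 - (20.4) = 20.96

-58.1200 + 20.9600i


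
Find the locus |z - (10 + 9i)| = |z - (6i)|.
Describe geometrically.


Equal distances means the locus is the perpendicular bisector of z1 and z2.
Midpoint = ((10+0)/2, (9+6)/2) = (5.0000, 7.5000)

Perpendicular bisector through (5.0000, 7.5000)


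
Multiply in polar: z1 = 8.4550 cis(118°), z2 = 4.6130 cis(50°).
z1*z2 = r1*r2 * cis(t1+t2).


r = 8.4550 * 4.6130 = 39.0029
theta = 118° + 50° = 168° = 168° (mod 360)

39.0029 cis(168°)


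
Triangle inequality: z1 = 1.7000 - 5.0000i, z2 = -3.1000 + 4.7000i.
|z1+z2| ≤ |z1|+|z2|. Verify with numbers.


|z1| = sqrt(1.7^2 + (-5)^2) = sqrt(27.89) = 5.2811
|z2| = sqrt((-3.1)^2 + 4.7^2) = sqrt(31.7) = 5.6303
z1+z2 = -1.4000 - 0.3000i
|z1+z2| = sqrt(2.05) = 1.4318
|z1|+|z2| = 5.2811 + 5.6303 = 10.9114

|z1+z2| = 1.4318 ≤ |z1|+|z2| = 10.9114 (verified)


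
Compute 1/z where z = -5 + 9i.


|z|^2 = 25+81 = 106
1/z = (-5 - 9i)/106

1/z = -0.0472 - 0.0849i


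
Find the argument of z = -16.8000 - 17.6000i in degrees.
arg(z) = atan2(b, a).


Re = -16.8, Im = -17.6
arg = atan2(-17.6, -16.8) = -133.6678 degrees

arg(z) = -133.6678 degrees


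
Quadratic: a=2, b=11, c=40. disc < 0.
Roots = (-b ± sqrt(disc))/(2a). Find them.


disc = 11^2 - 4*2*40 = 121 - 320 = -199
sqrt(|disc|) = sqrt(199) = 14.1067
Real part = -11/(2*2) = -2.7500
Imag part = 14.1067/(2*2) = 3.5267

-2.7500 ± 3.5267i


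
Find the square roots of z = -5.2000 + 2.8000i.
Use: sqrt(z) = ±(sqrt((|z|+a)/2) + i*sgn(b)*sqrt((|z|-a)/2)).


|z| = sqrt(27.04+7.84) = 5.9059
sqrt((|z|+a)/2) = sqrt((5.9059+(-5.2))/2) = sqrt(0.3530) = 0.5941
sqrt((|z|-a)/2) = sqrt((5.9059-(-5.2))/2) = sqrt(5.5530) = 2.3565

±(0.5941 + 2.3565i) i.e. 0.5941 + 2.3565i and -0.5941 - 2.3565i


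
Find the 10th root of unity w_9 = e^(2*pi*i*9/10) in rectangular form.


Angle = 360*9/10 = 324°
a = cos(324°) = 0.8090
b = sin(324°) = -0.5878

0.8090 - 0.5878i


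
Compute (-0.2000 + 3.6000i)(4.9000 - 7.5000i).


Real = -0.2*4.9 - 3.6*(-7.5) = -0.98 - (-27) = 26.02
Imag = -0.2*(-7.5) + 4.9*3.6 = 1.5 + 17.64 = 19.14

26.0200 + 19.1400i


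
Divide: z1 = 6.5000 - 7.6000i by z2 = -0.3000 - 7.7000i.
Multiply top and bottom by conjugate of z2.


Conjugate of z2 = -0.3000 + 7.7000i
Numerator: (6.5000 - 7.6000i)(-0.3000 + 7.7000i) = 56.5700 + 52.3300i
Denominator: (-0.3)^2 + (-7.7)^2 = 59.38
Result = (56.5700 + 52.3300i)/59.38

0.9527 + 0.8813i


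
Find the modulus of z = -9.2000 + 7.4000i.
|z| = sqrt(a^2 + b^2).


|z| = sqrt((-9.2)^2 + 7.4^2) = sqrt(84.64 + 54.76) = sqrt(139.4) = 11.8068

|z| = 11.8068


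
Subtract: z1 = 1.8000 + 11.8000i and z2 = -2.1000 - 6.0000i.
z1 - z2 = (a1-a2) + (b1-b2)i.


Real: 1.8 + 2.1 = 3.9
Imag: 11.8 + 6 = 17.8

3.9000 + 17.8000i


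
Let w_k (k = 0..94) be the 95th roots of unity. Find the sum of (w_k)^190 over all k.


The roots are w_k = w^k with w = e^(2*pi*i/95), and (w^k)^190 = (w^190)^k.
So S = 1 + u + u^2 + ... + u^(94) with u = w^190.
190 = 2*95 + 0, so 190 is a multiple of 95 and u = (w^95)^2 = 1.
Every one of the 95 terms equals 1: S = 95

S = 95


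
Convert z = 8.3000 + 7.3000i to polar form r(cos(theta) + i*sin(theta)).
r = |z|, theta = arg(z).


r = sqrt(68.89+53.29) = sqrt(122.18) = 11.0535
theta = atan2(7.3, 8.3) = 41.3322 degrees

r = 11.0535, theta = 41.3322 degrees


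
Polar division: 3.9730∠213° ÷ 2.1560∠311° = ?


r = 3.9730 / 2.1560 = 1.8428
theta = 213° - 311° = -98° = 262° (mod 360)

1.8428 cis(262°)


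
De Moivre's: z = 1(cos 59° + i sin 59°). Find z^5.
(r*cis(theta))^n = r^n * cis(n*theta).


r^5 = 1^5 = 1
n*theta = 5*59° = 295° = 295° (mod 360)
a = 1*cos(295°) = 0.4226
b = 1*sin(295°) = -0.9063

1 cis(295°) = 0.4226 - 0.9063i


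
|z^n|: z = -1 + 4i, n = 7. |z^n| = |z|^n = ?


|z| = sqrt(1+16) = sqrt(17) = 4.1231
|z^7| = |z|^7 = (sqrt(17))^7 = 17^3 * sqrt(17) = 4913*sqrt(17)

|z^7| = 4913*sqrt(17) ≈ 20256.8179


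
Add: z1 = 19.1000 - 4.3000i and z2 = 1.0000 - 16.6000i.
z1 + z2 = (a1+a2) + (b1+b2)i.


Real: 19.1 + 1 = 20.1
Imag: -4.3 - 16.6 = -20.9

20.1000 - 20.9000i


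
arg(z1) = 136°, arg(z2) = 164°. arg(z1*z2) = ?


arg(z1*z2) = 136° + 164° = 300°
Normalized to (-180°, 180°]: -60°

-60°


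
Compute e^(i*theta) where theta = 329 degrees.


cos(329°) = 0.8572
sin(329°) = -0.5150

e^(i*329°) = 0.8572 - 0.5150i


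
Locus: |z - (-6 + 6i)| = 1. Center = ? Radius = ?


|z - z0| = r is a circle with center z0 and radius r.
Center = (-6, 6), radius = 1

Circle with center (-6, 6) and radius 1


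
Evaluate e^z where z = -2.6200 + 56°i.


e^-2.6200 = 0.0728
cos(56°) = 0.5592
sin(56°) = 0.829
Real = 0.0728*0.5592 = 0.0407
Imag = 0.0728*0.829 = 0.0604

0.0407 + 0.0604i


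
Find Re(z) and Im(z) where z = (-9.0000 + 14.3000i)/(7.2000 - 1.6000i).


Multiply by conjugate: (-9.0000 + 14.3000i)(7.2000 + 1.6000i) / (7.2^2 + (-1.6)^2)
Numerator real = -9*7.2 + 14.3*(-1.6) = -87.68
Numerator imag = 14.3*7.2 - (-9)*(-1.6) = 88.56
Denominator = 54.4
Re(z) = -87.68/54.4 = -1.6118
Im(z) = 88.56/54.4 = 1.6279

Re(z) = -1.6118, Im(z) = 1.6279


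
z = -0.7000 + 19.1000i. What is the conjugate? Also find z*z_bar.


z_bar = -0.7000 - 19.1000i
z*z_bar = (-0.7)^2 + 19.1^2 = 0.49 + 364.81 = 365.3

z_bar = -0.7000 - 19.1000i, z*z_bar = 365.3


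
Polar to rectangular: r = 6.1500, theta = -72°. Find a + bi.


a = 6.1500*cos(-72°) = 6.1500*0.30902 = 1.9005
b = 6.1500*sin(-72°) = 6.1500*(-0.95106) = -5.8490

1.9005 - 5.8490i


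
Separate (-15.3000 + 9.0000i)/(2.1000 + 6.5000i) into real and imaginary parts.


Multiply by conjugate: (-15.3000 + 9.0000i)(2.1000 - 6.5000i) / (2.1^2 + 6.5^2)
Numerator real = -15.3*2.1 + 9*6.5 = 26.37
Numerator imag = 9*2.1 - (-15.3)*6.5 = 118.35
Denominator = 46.66
Re(z) = 26.37/46.66 = 0.5652
Im(z) = 118.35/46.66 = 2.5364

Re(z) = 0.5652, Im(z) = 2.5364


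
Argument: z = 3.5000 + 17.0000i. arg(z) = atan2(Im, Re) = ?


Re = 3.5, Im = 17
arg = atan2(17, 3.5) = 78.3664 degrees

arg(z) = 78.3664 degrees


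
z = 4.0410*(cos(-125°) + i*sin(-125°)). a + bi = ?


a = 4.0410*cos(-125°) = 4.0410*(-0.57358) = -2.3178
b = 4.0410*sin(-125°) = 4.0410*(-0.81915) = -3.3102

-2.3178 - 3.3102i


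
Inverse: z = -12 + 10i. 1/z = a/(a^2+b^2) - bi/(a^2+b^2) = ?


|z|^2 = 144+100 = 244
1/z = (-12 - 10i)/244

1/z = -0.0492 - 0.0410i


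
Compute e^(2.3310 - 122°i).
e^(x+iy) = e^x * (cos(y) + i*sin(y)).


e^2.3310 = 10.2882
cos(-122°) = -0.52992
sin(-122°) = -0.84805
Real = 10.2882*(-0.52992) = -5.4519
Imag = 10.2882*(-0.84805) = -8.7249

-5.4519 - 8.7249i


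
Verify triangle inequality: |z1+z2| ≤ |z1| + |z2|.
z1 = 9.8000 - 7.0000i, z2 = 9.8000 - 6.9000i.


|z1| = sqrt(9.8^2 + (-7)^2) = sqrt(145.04) = 12.0433
|z2| = sqrt(9.8^2 + (-6.9)^2) = sqrt(143.65) = 11.9854
z1+z2 = 19.6000 - 13.9000i
|z1+z2| = sqrt(577.37) = 24.0285
|z1|+|z2| = 12.0433 + 11.9854 = 24.0287

|z1+z2| = 24.0285 ≤ |z1|+|z2| = 24.0287 (verified)


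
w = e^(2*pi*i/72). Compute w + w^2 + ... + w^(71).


With w = e^(2*pi*i/72), all 72 of the 72th roots of unity w^0 = 1, w, ..., w^(71) sum to 0: 1 + w + ... + w^(71) = (1 - w^72)/(1 - w) = 0 since w^72 = 1, w ≠ 1.
Removing the root 1: w + w^2 + ... + w^(71) = 0 - 1 = -1

Sum = -1


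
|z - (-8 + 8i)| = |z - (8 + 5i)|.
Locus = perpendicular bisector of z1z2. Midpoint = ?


Equal distances means the locus is the perpendicular bisector of z1 and z2.
Midpoint = ((-8+8)/2, (8+5)/2) = (0, 6.5000)

Perpendicular bisector through (0, 6.5000)


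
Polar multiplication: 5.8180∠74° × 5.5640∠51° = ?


r = 5.8180 * 5.5640 = 32.3714
theta = 74° + 51° = 125° = 125° (mod 360)

32.3714 cis(125°)


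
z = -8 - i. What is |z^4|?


|z| = sqrt(64+1) = sqrt(65) = 8.0623
|z^4| = |z|^4 = (sqrt(65))^4 = 65^2 = 4225

|z^4| = 4225


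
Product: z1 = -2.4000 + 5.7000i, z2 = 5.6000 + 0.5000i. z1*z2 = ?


Real = -2.4*5.6 - 5.7*0.5 = -13.44 - 2.85 = -16.29
Imag = -2.4*0.5 + 5.6*5.7 = -1.2 + 31.92 = 30.72

-16.2900 + 30.7200i


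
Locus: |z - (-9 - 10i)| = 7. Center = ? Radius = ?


|z - z0| = r is a circle with center z0 and radius r.
Center = (-9, -10), radius = 7

Circle with center (-9, -10) and radius 7


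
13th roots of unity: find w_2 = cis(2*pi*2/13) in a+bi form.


Angle = 360*2/13 = 55.3846°
a = cos(55.3846°) = 0.5681
b = sin(55.3846°) = 0.8230

0.5681 + 0.8230i


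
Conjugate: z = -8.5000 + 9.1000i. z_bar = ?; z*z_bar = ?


z_bar = -8.5000 - 9.1000i
z*z_bar = (-8.5)^2 + 9.1^2 = 72.25 + 82.81 = 155.06

z_bar = -8.5000 - 9.1000i, z*z_bar = 155.06


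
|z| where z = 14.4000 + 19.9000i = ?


|z| = sqrt(14.4^2 + 19.9^2) = sqrt(207.36 + 396.01) = sqrt(603.37) = 24.5636

|z| = 24.5636


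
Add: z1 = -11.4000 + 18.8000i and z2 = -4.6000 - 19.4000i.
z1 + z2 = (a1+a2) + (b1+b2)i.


Real: -11.4 - 4.6 = -16
Imag: 18.8 - 19.4 = -0.6

-16.0000 - 0.6000i


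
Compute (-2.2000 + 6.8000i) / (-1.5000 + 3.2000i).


Conjugate of z2 = -1.5000 - 3.2000i
Numerator: (-2.2000 + 6.8000i)(-1.5000 - 3.2000i) = 25.0600 - 3.1600i
Denominator: (-1.5)^2 + 3.2^2 = 12.49
Result = (25.0600 - 3.1600i)/12.49

2.0064 - 0.2530i


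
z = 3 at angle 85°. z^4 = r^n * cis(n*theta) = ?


r^4 = 3^4 = 81
n*theta = 4*85° = 340° = 340° (mod 360)
a = 81*cos(340°) = 76.1151
b = 81*sin(340°) = -27.7036

81 cis(340°) = 76.1151 - 27.7036i


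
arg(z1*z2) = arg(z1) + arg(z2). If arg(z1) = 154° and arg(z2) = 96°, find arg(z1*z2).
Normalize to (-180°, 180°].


arg(z1*z2) = 154° + 96° = 250°
Normalized to (-180°, 180°]: -110°

-110°


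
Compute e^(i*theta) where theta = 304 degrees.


cos(304°) = 0.5592
sin(304°) = -0.8290

e^(i*304°) = 0.5592 - 0.8290i


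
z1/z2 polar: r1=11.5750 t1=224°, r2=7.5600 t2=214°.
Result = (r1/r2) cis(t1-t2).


r = 11.5750 / 7.5600 = 1.5311
theta = 224° - 214° = 10° = 10° (mod 360)

1.5311 cis(10°)


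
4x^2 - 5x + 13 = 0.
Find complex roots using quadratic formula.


disc = (-5)^2 - 4*4*13 = 25 - 208 = -183
sqrt(|disc|) = sqrt(183) = 13.5277
Real part = 5/(2*4) = 0.6250
Imag part = 13.5277/(2*4) = 1.6910

0.6250 ± 1.6910i


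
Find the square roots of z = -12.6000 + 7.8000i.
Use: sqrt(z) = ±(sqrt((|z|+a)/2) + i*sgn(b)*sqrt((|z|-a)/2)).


|z| = sqrt(158.76+60.84) = 14.8189
sqrt((|z|+a)/2) = sqrt((14.8189+(-12.6))/2) = sqrt(1.1095) = 1.0533
sqrt((|z|-a)/2) = sqrt((14.8189-(-12.6))/2) = sqrt(13.7095) = 3.7026

±(1.0533 + 3.7026i) i.e. 1.0533 + 3.7026i and -1.0533 - 3.7026i


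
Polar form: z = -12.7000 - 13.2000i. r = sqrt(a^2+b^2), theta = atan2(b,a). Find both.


r = sqrt(161.29+174.24) = sqrt(335.53) = 18.3175
theta = atan2(-13.2, -12.7) = -133.8940 degrees

r = 18.3175, theta = -133.8940 degrees


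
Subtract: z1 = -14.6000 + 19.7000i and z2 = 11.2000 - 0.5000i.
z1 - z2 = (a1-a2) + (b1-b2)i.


Real: -14.6 - 11.2 = -25.8
Imag: 19.7 + 0.5 = 20.2

-25.8000 + 20.2000i


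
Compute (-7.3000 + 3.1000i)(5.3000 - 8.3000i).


Real = -7.3*5.3 - 3.1*(-8.3) = -38.69 - (-25.73) = -12.96
Imag = -7.3*(-8.3) + 5.3*3.1 = 60.59 + 16.43 = 77.02

-12.9600 + 77.0200i


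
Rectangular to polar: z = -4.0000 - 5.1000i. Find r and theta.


r = sqrt(16+26.01) = sqrt(42.01) = 6.4815
theta = atan2(-5.1, -4) = -128.1076 degrees

r = 6.4815, theta = -128.1076 degrees


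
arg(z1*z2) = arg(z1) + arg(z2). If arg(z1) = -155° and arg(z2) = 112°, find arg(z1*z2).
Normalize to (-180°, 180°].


arg(z1*z2) = -155° + 112° = -43°
Normalized to (-180°, 180°]: -43°

-43°


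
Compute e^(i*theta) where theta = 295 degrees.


cos(295°) = 0.4226
sin(295°) = -0.9063

e^(i*295°) = 0.4226 - 0.9063i


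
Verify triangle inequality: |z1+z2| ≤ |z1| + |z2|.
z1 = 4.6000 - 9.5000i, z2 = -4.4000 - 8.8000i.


|z1| = sqrt(4.6^2 + (-9.5)^2) = sqrt(111.41) = 10.5551
|z2| = sqrt((-4.4)^2 + (-8.8)^2) = sqrt(96.8) = 9.8387
z1+z2 = 0.2000 - 18.3000i
|z1+z2| = sqrt(334.93) = 18.3011
|z1|+|z2| = 10.5551 + 9.8387 = 20.3938

|z1+z2| = 18.3011 ≤ |z1|+|z2| = 20.3938 (verified)


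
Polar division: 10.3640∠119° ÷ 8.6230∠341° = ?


r = 10.3640 / 8.6230 = 1.2019
theta = 119° - 341° = -222° = 138° (mod 360)

1.2019 cis(138°)


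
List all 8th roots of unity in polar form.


The 8th roots of unity are cis(360k/8°) for k=0..7
Angle step = 360/8 = 45°
Primitive root: cis(45°)
Primitive root = 0.7071 + 0.7071i

8 roots at angles: 0°, 45°, 90°, 135°, 180°, 225°, 270°, 315°


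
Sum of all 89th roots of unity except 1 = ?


With w = e^(2*pi*i/89), all 89 of the 89th roots of unity w^0 = 1, w, ..., w^(88) sum to 0: 1 + w + ... + w^(88) = (1 - w^89)/(1 - w) = 0 since w^89 = 1, w ≠ 1.
Removing the root 1: w + w^2 + ... + w^(88) = 0 - 1 = -1

Sum = -1


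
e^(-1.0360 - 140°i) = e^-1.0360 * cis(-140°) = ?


e^-1.0360 = 0.35487
cos(-140°) = -0.766
sin(-140°) = -0.6428
Real = 0.35487*(-0.766) = -0.2718
Imag = 0.35487*(-0.6428) = -0.2281

-0.2718 - 0.2281i


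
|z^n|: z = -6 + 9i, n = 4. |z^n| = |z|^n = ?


|z| = sqrt(36+81) = sqrt(117) = 10.8167
|z^4| = |z|^4 = (sqrt(117))^4 = 117^2 = 13689

|z^4| = 13689


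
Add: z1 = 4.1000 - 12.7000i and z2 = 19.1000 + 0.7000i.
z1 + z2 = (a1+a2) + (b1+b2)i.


Real: 4.1 + 19.1 = 23.2
Imag: -12.7 + 0.7 = -12

23.2000 - 12.0000i


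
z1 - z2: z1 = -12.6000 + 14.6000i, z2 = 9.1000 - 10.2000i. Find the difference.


Real: -12.6 - 9.1 = -21.7
Imag: 14.6 + 10.2 = 24.8

-21.7000 + 24.8000i


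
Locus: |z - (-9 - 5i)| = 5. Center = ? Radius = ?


|z - z0| = r is a circle with center z0 and radius r.
Center = (-9, -5), radius = 5

Circle with center (-9, -5) and radius 5


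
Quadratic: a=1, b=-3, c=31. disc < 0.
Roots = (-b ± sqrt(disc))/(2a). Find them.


disc = (-3)^2 - 4*1*31 = 9 - 124 = -115
sqrt(|disc|) = sqrt(115) = 10.7238
Real part = 3/(2*1) = 1.5000
Imag part = 10.7238/(2*1) = 5.3619

1.5000 ± 5.3619i


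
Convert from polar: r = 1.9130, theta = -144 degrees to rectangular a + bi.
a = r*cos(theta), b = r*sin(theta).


a = 1.9130*cos(-144°) = 1.9130*(-0.809) = -1.5476
b = 1.9130*sin(-144°) = 1.9130*(-0.58779) = -1.1244

-1.5476 - 1.1244i


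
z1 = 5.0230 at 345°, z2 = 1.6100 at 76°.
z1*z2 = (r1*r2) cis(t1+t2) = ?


r = 5.0230 * 1.6100 = 8.0870
theta = 345° + 76° = 421° = 61° (mod 360)

8.0870 cis(61°)


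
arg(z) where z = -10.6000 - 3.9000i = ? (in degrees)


Re = -10.6, Im = -3.9
arg = atan2(-3.9, -10.6) = -159.8002 degrees

arg(z) = -159.8002 degrees


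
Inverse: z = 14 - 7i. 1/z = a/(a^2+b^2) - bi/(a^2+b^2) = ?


|z|^2 = 196+49 = 245
1/z = (14 + 7i)/245

1/z = 0.0571 + 0.0286i


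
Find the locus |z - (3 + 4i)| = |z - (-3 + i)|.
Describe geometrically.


Equal distances means the locus is the perpendicular bisector of z1 and z2.
Midpoint = ((3+(-3))/2, (4+1)/2) = (0, 2.5000)

Perpendicular bisector through (0, 2.5000)


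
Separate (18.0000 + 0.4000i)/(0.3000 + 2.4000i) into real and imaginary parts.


Multiply by conjugate: (18.0000 + 0.4000i)(0.3000 - 2.4000i) / (0.3^2 + 2.4^2)
Numerator real = 18*0.3 + 0.4*2.4 = 6.36
Numerator imag = 0.4*0.3 - 18*2.4 = -43.08
Denominator = 5.85
Re(z) = 6.36/5.85 = 1.0872
Im(z) = -43.08/5.85 = -7.3641

Re(z) = 1.0872, Im(z) = -7.3641


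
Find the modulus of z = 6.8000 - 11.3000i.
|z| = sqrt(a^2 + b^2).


|z| = sqrt(6.8^2 + (-11.3)^2) = sqrt(46.24 + 127.69) = sqrt(173.93) = 13.1883

|z| = 13.1883


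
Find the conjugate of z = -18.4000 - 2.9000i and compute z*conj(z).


z_bar = -18.4000 + 2.9000i
z*z_bar = (-18.4)^2 + (-2.9)^2 = 338.56 + 8.41 = 346.97

z_bar = -18.4000 + 2.9000i, z*z_bar = 346.97


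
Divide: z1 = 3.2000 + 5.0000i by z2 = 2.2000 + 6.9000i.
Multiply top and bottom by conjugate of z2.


Conjugate of z2 = 2.2000 - 6.9000i
Numerator: (3.2000 + 5.0000i)(2.2000 - 6.9000i) = 41.5400 - 11.0800i
Denominator: 2.2^2 + 6.9^2 = 52.45
Result = (41.5400 - 11.0800i)/52.45

0.7920 - 0.2112i


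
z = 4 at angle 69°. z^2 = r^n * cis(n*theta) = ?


r^2 = 4^2 = 16
n*theta = 2*69° = 138° = 138° (mod 360)
a = 16*cos(138°) = -11.8903
b = 16*sin(138°) = 10.7061

16 cis(138°) = -11.8903 + 10.7061i


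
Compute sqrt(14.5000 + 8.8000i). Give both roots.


|z| = sqrt(210.25+77.44) = 16.9614
sqrt((|z|+a)/2) = sqrt((16.9614+14.5)/2) = sqrt(15.7307) = 3.9662
sqrt((|z|-a)/2) = sqrt((16.9614-14.5)/2) = sqrt(1.2307) = 1.1094

±(3.9662 + 1.1094i) i.e. 3.9662 + 1.1094i and -3.9662 - 1.1094i


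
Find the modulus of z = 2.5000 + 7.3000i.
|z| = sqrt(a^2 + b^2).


|z| = sqrt(2.5^2 + 7.3^2) = sqrt(6.25 + 53.29) = sqrt(59.54) = 7.7162

|z| = 7.7162


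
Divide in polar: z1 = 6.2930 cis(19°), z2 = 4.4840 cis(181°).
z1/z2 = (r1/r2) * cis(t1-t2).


r = 6.2930 / 4.4840 = 1.4034
theta = 19° - 181° = -162° = 198° (mod 360)

1.4034 cis(198°)


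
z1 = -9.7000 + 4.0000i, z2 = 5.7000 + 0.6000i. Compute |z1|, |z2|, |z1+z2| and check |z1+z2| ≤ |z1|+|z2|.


|z1| = sqrt((-9.7)^2 + 4^2) = sqrt(110.09) = 10.4924
|z2| = sqrt(5.7^2 + 0.6^2) = sqrt(32.85) = 5.7315
z1+z2 = -4.0000 + 4.6000i
|z1+z2| = sqrt(37.16) = 6.0959
|z1|+|z2| = 10.4924 + 5.7315 = 16.2239

|z1+z2| = 6.0959 ≤ |z1|+|z2| = 16.2239 (verified)


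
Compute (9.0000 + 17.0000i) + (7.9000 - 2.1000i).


Real: 9 + 7.9 = 16.9
Imag: 17 - 2.1 = 14.9

16.9000 + 14.9000i


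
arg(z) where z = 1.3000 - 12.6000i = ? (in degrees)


Re = 1.3, Im = -12.6
arg = atan2(-12.6, 1.3) = -84.1094 degrees

arg(z) = -84.1094 degrees


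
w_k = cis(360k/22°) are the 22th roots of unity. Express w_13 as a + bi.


Angle = 360*13/22 = 212.7273°
a = cos(212.7273°) = -0.8413
b = sin(212.7273°) = -0.5406

-0.8413 - 0.5406i


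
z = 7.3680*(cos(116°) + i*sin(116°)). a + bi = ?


a = 7.3680*cos(116°) = 7.3680*(-0.43837) = -3.2299
b = 7.3680*sin(116°) = 7.3680*0.89879 = 6.6223

-3.2299 + 6.6223i


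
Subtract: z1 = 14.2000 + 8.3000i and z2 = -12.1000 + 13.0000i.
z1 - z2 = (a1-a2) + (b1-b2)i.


Real: 14.2 + 12.1 = 26.3
Imag: 8.3 - 13 = -4.7

26.3000 - 4.7000i


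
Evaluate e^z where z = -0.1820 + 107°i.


e^-0.1820 = 0.8336
cos(107°) = -0.2924
sin(107°) = 0.9563
Real = 0.8336*(-0.2924) = -0.2437
Imag = 0.8336*0.9563 = 0.7972

-0.2437 + 0.7972i


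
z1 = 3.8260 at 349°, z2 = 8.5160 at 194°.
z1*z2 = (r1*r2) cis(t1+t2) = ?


r = 3.8260 * 8.5160 = 32.5822
theta = 349° + 194° = 543° = 183° (mod 360)

32.5822 cis(183°)


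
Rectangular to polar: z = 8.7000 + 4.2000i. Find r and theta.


r = sqrt(75.69+17.64) = sqrt(93.33) = 9.6607
theta = atan2(4.2, 8.7) = 25.7693 degrees

r = 9.6607, theta = 25.7693 degrees


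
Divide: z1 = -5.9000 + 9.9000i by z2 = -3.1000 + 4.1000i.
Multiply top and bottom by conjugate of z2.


Conjugate of z2 = -3.1000 - 4.1000i
Numerator: (-5.9000 + 9.9000i)(-3.1000 - 4.1000i) = 58.8800 - 6.5000i
Denominator: (-3.1)^2 + 4.1^2 = 26.42
Result = (58.8800 - 6.5000i)/26.42

2.2286 - 0.2460i


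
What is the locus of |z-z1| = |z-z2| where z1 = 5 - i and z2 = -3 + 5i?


Equal distances means the locus is the perpendicular bisector of z1 and z2.
Midpoint = ((5+(-3))/2, (-1+5)/2) = (1.0000, 2.0000)

Perpendicular bisector through (1.0000, 2.0000)


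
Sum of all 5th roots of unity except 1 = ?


With w = e^(2*pi*i/5), all 5 of the 5th roots of unity w^0 = 1, w, ..., w^(4) sum to 0: 1 + w + ... + w^(4) = (1 - w^5)/(1 - w) = 0 since w^5 = 1, w ≠ 1.
Removing the root 1: w + w^2 + ... + w^(4) = 0 - 1 = -1

Sum = -1


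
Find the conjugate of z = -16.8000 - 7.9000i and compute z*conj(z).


z_bar = -16.8000 + 7.9000i
z*z_bar = (-16.8)^2 + (-7.9)^2 = 282.24 + 62.41 = 344.65

z_bar = -16.8000 + 7.9000i, z*z_bar = 344.65


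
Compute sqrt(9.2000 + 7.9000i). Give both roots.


|z| = sqrt(84.64+62.41) = 12.1264
sqrt((|z|+a)/2) = sqrt((12.1264+9.2)/2) = sqrt(10.6632) = 3.2655
sqrt((|z|-a)/2) = sqrt((12.1264-9.2)/2) = sqrt(1.4632) = 1.2096

±(3.2655 + 1.2096i) i.e. 3.2655 + 1.2096i and -3.2655 - 1.2096i


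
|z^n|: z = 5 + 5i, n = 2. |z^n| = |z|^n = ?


|z| = sqrt(25+25) = sqrt(50) = 7.0711
|z^2| = |z|^2 = (sqrt(50))^2 = 50

|z^2| = 50


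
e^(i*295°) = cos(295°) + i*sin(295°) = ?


cos(295°) = 0.4226
sin(295°) = -0.9063

e^(i*295°) = 0.4226 - 0.9063i


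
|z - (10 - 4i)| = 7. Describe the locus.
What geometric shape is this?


|z - z0| = r is a circle with center z0 and radius r.
Center = (10, -4), radius = 7

Circle with center (10, -4) and radius 7


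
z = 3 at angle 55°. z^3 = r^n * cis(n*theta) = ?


r^3 = 3^3 = 27
n*theta = 3*55° = 165° = 165° (mod 360)
a = 27*cos(165°) = -26.0800
b = 27*sin(165°) = 6.9881

27 cis(165°) = -26.0800 + 6.9881i


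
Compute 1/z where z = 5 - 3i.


|z|^2 = 25+9 = 34
1/z = (5 + 3i)/34

1/z = 0.1471 + 0.0882i


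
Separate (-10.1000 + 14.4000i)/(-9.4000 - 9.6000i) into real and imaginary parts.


Multiply by conjugate: (-10.1000 + 14.4000i)(-9.4000 + 9.6000i) / ((-9.4)^2 + (-9.6)^2)
Numerator real = -10.1*(-9.4) + 14.4*(-9.6) = -43.3
Numerator imag = 14.4*(-9.4) - (-10.1)*(-9.6) = -232.32
Denominator = 180.52
Re(z) = -43.3/180.52 = -0.2399
Im(z) = -232.32/180.52 = -1.2869

Re(z) = -0.2399, Im(z) = -1.2869


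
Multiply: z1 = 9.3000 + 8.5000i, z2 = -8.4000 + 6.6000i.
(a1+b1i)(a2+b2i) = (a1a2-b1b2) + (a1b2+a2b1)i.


Real = 9.3*(-8.4) - 8.5*6.6 = -78.12 - 56.1 = -134.22
Imag = 9.3*6.6 - (8.4)*8.5 = 61.38 - (71.4) = -10.02

-134.2200 - 10.0200i
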